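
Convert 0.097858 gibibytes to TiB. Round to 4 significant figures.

9.556e-5 TiB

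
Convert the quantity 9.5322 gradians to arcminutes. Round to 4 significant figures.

1 grad = 54.0000 arcminutes.
Then 9.5322 × 54.0000 ≈ 514.7 arcmin.

514.7 arcminutes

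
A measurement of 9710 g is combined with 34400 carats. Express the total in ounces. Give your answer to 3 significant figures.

9710 g = 342.510 oz and 34400 ct = 242.685 oz.
342.510 + 242.685 ≈ 585 oz.

585 oz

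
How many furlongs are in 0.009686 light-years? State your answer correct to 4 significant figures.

1 ly = 4.70290e+13 furlong.
0.009686 × 4.70290e+13 ≈ 4.555e+11 furlong.

4.555e+11 furlongs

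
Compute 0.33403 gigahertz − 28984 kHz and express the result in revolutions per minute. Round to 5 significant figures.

1.8303e+10 revolutions per minute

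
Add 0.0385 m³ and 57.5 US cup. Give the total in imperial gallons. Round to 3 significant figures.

0.0385 m³ = 8.46882 imp gal and 57.5 US cup = 2.99242 imp gal.
8.46882 + 2.99242 ≈ 11.5 imp gal.

11.5 imperial gallons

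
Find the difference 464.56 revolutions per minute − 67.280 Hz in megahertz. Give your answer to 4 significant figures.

-5.954e-5 MHz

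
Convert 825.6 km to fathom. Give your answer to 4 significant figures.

1 kilometer = 546.807 fathoms.
Then 825.6 × 546.807 ≈ 451400 fathom.

451400 fathoms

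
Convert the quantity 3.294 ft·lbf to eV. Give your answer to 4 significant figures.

1 foot-pound = 8.46235e+18 electronvolts.
So 3.294 × 8.46235e+18 ≈ 2.787e+19 eV.

2.787e+19 eV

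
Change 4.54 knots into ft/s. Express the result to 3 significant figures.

7.66 ft/s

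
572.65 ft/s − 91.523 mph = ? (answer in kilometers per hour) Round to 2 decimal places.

572.65 ft/s = 628.3574 km/h and 91.523 mph = 147.2920 km/h.
628.3574 − 147.2920 ≈ 481.07 km/h.

481.07 kilometers per hour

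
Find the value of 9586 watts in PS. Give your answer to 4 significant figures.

13.03 PS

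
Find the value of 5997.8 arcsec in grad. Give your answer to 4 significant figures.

1 arcsecond = 0.000308642 grad.
5997.8 × 0.000308642 ≈ 1.851 grad.

1.851 gradians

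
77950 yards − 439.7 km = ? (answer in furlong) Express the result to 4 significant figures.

77950 yd = 354.318 furlong and 439.7 km = 2185.74 furlong.
354.318 − 2185.74 ≈ -1831 furlong.

-1831 furlong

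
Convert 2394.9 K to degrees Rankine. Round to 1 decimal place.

°R = K × 9/5.
Applying the formula gives 4310.8 °R.

4310.8 degrees Rankine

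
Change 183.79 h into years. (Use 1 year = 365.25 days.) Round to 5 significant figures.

1 hour = 0.000114077 years.
So 183.79 × 0.000114077 ≈ 0.020966 yr.

0.020966 yr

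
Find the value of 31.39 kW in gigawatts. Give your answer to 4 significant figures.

3.139 × 10^-5 GW

1 kilowatt = 1.00000 × 10^-6 GW.
Thus 31.39 × 1.00000 × 10^-6 ≈ 3.139 × 10^-5 GW.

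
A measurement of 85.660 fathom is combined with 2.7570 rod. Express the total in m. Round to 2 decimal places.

170.52 m

85.660 fathom = 156.655 m and 2.7570 rod = 13.8655 m.
156.655 + 13.8655 ≈ 170.52 m.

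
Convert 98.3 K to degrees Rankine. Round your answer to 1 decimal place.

°R = K × 9/5.
Applying the formula gives 176.9 °R.

176.9 degrees Rankine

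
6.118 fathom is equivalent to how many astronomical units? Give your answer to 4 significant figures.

7.479 × 10^-11 au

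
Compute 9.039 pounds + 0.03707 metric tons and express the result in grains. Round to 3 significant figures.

635000 gr

9.039 lb = 63273.0 gr and 0.03707 t = 572078 gr.
63273.0 + 572078 ≈ 635000 gr.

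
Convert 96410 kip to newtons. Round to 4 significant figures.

1 kip = 4448.22 N.
Then 96410 × 4448.22 ≈ 4.289 × 10^8 N.

4.289 × 10^8 N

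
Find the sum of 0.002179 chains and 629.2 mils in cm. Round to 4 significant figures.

5.982 cm

0.002179 chain = 4.38345 cm and 629.2 mil = 1.59817 cm.
4.38345 + 1.59817 ≈ 5.982 cm.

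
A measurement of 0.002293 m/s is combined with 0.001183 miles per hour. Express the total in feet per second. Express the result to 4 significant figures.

0.009258 ft/s

0.002293 m/s = 0.00752297 ft/s and 0.001183 mph = 0.00173507 ft/s.
0.00752297 + 0.00173507 ≈ 0.009258 ft/s.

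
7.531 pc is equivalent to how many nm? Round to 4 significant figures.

1 parsec = 3.08568 × 10^25 nanometers.
Then 7.531 × 3.08568 × 10^25 ≈ 2.324 × 10^26 nm.

2.324 × 10^26 nm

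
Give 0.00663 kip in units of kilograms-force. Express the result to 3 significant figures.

3.01 kilograms-force

1 kip = 453.592 kilograms-force.
So 0.00663 × 453.592 ≈ 3.01 kgf.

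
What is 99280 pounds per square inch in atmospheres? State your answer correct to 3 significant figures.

6760 atm

1 psi = 0.0680460 atm.
99280 × 0.0680460 ≈ 6760 atm.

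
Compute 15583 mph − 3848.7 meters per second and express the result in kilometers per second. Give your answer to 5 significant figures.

3.1175 kilometers per second

15583 mph = 6.96622 km/s and 3848.7 m/s = 3.84870 km/s.
6.96622 − 3.84870 ≈ 3.1175 km/s.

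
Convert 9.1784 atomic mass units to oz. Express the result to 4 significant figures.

5.376e-25 oz

1 u = 5.85738e-26 oz.
Then 9.1784 × 5.85738e-26 ≈ 5.376e-25 oz.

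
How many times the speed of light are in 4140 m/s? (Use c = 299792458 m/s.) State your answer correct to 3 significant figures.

1.38e-5 times the speed of light

1 meter per second = 3.33564e-9 c.
Thus 4140 × 3.33564e-9 ≈ 1.38e-5 c.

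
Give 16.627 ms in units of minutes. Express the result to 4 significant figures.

1 ms = 1.66667e-5 min.
Then 16.627 × 1.66667e-5 ≈ 0.0002771 min.

0.0002771 min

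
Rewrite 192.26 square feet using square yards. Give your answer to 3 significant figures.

21.4 square yards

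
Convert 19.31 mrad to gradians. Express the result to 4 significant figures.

1.229 gradians

1 milliradian = 0.0636620 gradians.
So 19.31 × 0.0636620 ≈ 1.229 grad.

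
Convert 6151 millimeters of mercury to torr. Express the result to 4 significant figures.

1 millimeter of mercury = 1.00000 torr.
Thus 6151 × 1.00000 ≈ 6151 torr.

6151 torr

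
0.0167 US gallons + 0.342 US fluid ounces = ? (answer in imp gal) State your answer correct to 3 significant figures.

0.0167 US gal = 0.0139057 imp gal and 0.342 US fl oz = 0.00222480 imp gal.
0.0139057 + 0.00222480 ≈ 0.0161 imp gal.

0.0161 imp gal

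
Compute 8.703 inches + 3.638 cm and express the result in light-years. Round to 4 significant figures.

2.721 × 10^-17 ly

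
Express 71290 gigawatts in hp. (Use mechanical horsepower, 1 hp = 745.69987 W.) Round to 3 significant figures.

9.56e+10 horsepower

1 gigawatt = 1.34102e+6 hp.
Thus 71290 × 1.34102e+6 ≈ 9.56e+10 hp.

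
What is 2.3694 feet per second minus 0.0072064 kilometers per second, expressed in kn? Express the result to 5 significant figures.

2.3694 ft/s = 1.40383 kn and 0.0072064 km/s = 14.0081 kn.
1.40383 − 14.0081 ≈ -12.604 kn.

-12.604 kn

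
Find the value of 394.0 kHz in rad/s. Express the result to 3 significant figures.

2.48 × 10^6 radians per second

1 kHz = 6283.19 rad/s.
Then 394.0 × 6283.19 ≈ 2.48 × 10^6 rad/s.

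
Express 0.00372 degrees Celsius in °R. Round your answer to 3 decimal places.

491.677 °R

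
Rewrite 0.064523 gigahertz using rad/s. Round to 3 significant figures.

4.05e+8 radians per second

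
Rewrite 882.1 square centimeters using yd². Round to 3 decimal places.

0.105 yd²

1 square centimeter = 0.000119599 square yards.
So 882.1 × 0.000119599 ≈ 0.105 yd².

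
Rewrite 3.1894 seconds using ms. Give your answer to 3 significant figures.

3190 milliseconds

1 s = 1000.00 milliseconds.
Thus 3.1894 × 1000.00 ≈ 3190 ms.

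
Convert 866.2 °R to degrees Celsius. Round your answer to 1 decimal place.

208.1 °C

°R = (°C + 273.15) × 9/5.
Applying the formula gives 208.1 °C.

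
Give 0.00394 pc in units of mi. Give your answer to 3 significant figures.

1 parsec = 1.91735e+13 miles.
Then 0.00394 × 1.91735e+13 ≈ 7.55e+10 mi.

7.55e+10 mi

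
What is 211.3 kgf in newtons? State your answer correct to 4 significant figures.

2072 N

1 kilogram-force = 9.80665 newtons.
211.3 × 9.80665 ≈ 2072 N.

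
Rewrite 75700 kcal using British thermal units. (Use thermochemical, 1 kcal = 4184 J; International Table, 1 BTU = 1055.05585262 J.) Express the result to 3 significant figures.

1 kcal = 3.96567 BTU.
So 75700 × 3.96567 ≈ 300000 BTU.

300000 British thermal units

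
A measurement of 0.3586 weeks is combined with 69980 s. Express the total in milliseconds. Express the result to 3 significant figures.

0.3586 wk = 2.16881e+8 ms and 69980 s = 6.99800e+7 ms.
2.16881e+8 + 6.99800e+7 ≈ 2.87e+8 ms.

2.87e+8 ms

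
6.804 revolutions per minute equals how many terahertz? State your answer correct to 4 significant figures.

1.134e-13 terahertz

1 revolution per minute = 1.66667e-14 terahertz.
So 6.804 × 1.66667e-14 ≈ 1.134e-13 THz.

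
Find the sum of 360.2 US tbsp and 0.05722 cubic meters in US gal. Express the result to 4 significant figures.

16.52 US gallons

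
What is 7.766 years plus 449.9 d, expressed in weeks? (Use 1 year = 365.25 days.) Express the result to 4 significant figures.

7.766 yr = 405.219 wk and 449.9 d = 64.2714 wk.
405.219 + 64.2714 ≈ 469.5 wk.

469.5 wk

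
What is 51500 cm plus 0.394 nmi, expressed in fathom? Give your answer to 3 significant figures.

51500 cm = 281.605 fathom and 0.394 nmi = 398.998 fathom.
281.605 + 398.998 ≈ 681 fathom.

681 fathom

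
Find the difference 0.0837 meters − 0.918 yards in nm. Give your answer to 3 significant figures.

-7.56e+8 nanometers

0.0837 m = 8.37000e+7 nm and 0.918 yd = 8.39419e+8 nm.
8.37000e+7 − 8.39419e+8 ≈ -7.56e+8 nm.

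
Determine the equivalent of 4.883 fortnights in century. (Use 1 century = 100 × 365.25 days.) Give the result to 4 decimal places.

0.0019 century

1 fortnight = 0.000383299 century.
4.883 × 0.000383299 ≈ 0.0019 century.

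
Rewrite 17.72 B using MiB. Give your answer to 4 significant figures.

1 byte = 9.53674e-7 mebibytes.
Thus 17.72 × 9.53674e-7 ≈ 1.690e-5 MiB.

1.690e-5 MiB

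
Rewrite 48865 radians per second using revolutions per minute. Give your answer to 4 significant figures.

1 radian per second = 9.54930 revolutions per minute.
48865 × 9.54930 ≈ 466600 rpm.

466600 revolutions per minute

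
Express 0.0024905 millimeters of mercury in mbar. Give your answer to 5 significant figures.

0.0033204 millibar

1 mmHg = 1.33322 millibar.
Then 0.0024905 × 1.33322 ≈ 0.0033204 mbar.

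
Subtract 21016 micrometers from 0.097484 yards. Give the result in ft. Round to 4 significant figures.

0.097484 yd = 0.292452 ft and 21016 μm = 0.0689501 ft.
0.292452 − 0.0689501 ≈ 0.2235 ft.

0.2235 ft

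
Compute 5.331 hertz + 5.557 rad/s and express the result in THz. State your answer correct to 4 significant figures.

5.331 Hz = 5.33100 × 10^-12 THz and 5.557 rad/s = 8.84424 × 10^-13 THz.
5.33100 × 10^-12 + 8.84424 × 10^-13 ≈ 6.215 × 10^-12 THz.

6.215 × 10^-12 terahertz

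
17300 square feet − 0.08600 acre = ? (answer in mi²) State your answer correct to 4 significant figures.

0.0004862 square miles

17300 ft² = 0.000620552 mi² and 0.08600 acre = 0.000134375 mi².
0.000620552 − 0.000134375 ≈ 0.0004862 mi².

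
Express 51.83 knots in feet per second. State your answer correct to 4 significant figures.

87.48 feet per second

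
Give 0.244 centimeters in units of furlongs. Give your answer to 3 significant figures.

1 cm = 4.97097 × 10^-5 furlong.
So 0.244 × 4.97097 × 10^-5 ≈ 1.21 × 10^-5 furlong.

1.21 × 10^-5 furlong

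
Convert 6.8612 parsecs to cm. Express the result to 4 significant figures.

2.117 × 10^19 centimeters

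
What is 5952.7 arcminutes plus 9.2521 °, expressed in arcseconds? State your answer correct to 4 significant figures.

390500 arcsec

5952.7 arcmin = 357162 arcsec and 9.2521 ° = 33307.6 arcsec.
357162 + 33307.6 ≈ 390500 arcsec.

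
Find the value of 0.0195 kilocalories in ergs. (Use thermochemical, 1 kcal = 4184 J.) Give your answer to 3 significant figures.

8.16 × 10^8 erg

1 kilocalorie = 4.18400 × 10^10 erg.
So 0.0195 × 4.18400 × 10^10 ≈ 8.16 × 10^8 erg.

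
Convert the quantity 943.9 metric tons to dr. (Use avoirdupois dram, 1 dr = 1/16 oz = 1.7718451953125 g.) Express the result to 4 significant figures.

5.327e+8 dr

1 t = 564383 dr.
943.9 × 564383 ≈ 5.327e+8 dr.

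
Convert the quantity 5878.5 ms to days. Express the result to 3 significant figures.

6.80 × 10^-5 days

1 millisecond = 1.15741 × 10^-8 days.
So 5878.5 × 1.15741 × 10^-8 ≈ 6.80 × 10^-5 d.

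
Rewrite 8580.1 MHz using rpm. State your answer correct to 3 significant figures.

1 megahertz = 6.00000 × 10^7 rpm.
Thus 8580.1 × 6.00000 × 10^7 ≈ 5.15 × 10^11 rpm.

5.15 × 10^11 revolutions per minute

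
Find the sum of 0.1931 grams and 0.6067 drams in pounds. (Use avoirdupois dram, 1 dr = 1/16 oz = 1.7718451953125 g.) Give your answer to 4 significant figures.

0.002796 pounds

0.1931 g = 0.000425713 lb and 0.6067 dr = 0.00236992 lb.
0.000425713 + 0.00236992 ≈ 0.002796 lb.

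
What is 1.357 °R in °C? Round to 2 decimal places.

-272.40 degrees Celsius

°R = (°C + 273.15) × 9/5.
Applying the formula gives -272.40 °C.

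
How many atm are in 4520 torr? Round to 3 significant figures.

1 torr = 0.00131579 atm.
4520 × 0.00131579 ≈ 5.95 atm.

5.95 atmospheres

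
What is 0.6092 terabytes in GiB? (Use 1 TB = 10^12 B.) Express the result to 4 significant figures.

567.4 GiB

1 TB = 931.323 GiB.
Thus 0.6092 × 931.323 ≈ 567.4 GiB.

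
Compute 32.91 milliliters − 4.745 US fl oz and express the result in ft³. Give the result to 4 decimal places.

32.91 mL = 0.00116221 ft³ and 4.745 US fl oz = 0.00495558 ft³.
0.00116221 − 0.00495558 ≈ -0.0038 ft³.

-0.0038 ft³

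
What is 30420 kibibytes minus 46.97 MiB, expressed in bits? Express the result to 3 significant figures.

30420 KiB = 2.49201 × 10^8 bit and 46.97 MiB = 3.94013 × 10^8 bit.
2.49201 × 10^8 − 3.94013 × 10^8 ≈ -1.45 × 10^8 bit.

-1.45 × 10^8 bit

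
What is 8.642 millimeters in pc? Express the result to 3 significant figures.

1 mm = 3.24078e-20 pc.
So 8.642 × 3.24078e-20 ≈ 2.80e-19 pc.

2.80e-19 parsecs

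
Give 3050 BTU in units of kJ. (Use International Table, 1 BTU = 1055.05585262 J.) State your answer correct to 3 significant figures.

3220 kilojoules

1 BTU = 1.05506 kilojoules.
Thus 3050 × 1.05506 ≈ 3220 kJ.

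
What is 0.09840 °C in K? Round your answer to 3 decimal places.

273.248 kelvins

K = °C + 273.15.
Applying the formula gives 273.248 K.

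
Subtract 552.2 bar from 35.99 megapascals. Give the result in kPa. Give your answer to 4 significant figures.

-19230 kPa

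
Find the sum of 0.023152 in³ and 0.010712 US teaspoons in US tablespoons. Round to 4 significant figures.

0.02923 US tablespoons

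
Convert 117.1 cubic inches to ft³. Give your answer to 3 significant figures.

0.0678 ft³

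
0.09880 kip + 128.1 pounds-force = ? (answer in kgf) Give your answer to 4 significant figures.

102.9 kgf

0.09880 kip = 44.8149 kgf and 128.1 lbf = 58.1052 kgf.
44.8149 + 58.1052 ≈ 102.9 kgf.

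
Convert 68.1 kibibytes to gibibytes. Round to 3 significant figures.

6.49e-5 GiB

1 kibibyte = 9.53674e-7 GiB.
68.1 × 9.53674e-7 ≈ 6.49e-5 GiB.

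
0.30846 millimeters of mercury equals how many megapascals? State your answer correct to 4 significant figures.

4.112 × 10^-5 megapascals

1 millimeter of mercury = 0.000133322 MPa.
Thus 0.30846 × 0.000133322 ≈ 4.112 × 10^-5 MPa.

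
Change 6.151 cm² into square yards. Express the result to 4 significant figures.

1 cm² = 0.000119599 square yards.
6.151 × 0.000119599 ≈ 0.0007357 yd².

0.0007357 yd²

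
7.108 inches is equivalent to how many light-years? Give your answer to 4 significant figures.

1.908e-17 light-years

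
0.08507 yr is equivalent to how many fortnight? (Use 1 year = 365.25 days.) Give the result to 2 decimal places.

2.22 fortnight

1 year = 26.0893 fortnights.
Then 0.08507 × 26.0893 ≈ 2.22 fortnight.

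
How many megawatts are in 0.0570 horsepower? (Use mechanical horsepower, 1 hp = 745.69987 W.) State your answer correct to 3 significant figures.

1 hp = 0.000745700 MW.
Then 0.0570 × 0.000745700 ≈ 4.25 × 10^-5 MW.

4.25 × 10^-5 MW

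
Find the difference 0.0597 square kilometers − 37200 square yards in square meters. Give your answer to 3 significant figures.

28600 m²

0.0597 km² = 59700.0 m² and 37200 yd² = 31103.9 m².
59700.0 − 31103.9 ≈ 28600 m².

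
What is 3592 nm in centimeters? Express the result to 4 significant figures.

0.0003592 cm

1 nanometer = 1.00000 × 10^-7 cm.
So 3592 × 1.00000 × 10^-7 ≈ 0.0003592 cm.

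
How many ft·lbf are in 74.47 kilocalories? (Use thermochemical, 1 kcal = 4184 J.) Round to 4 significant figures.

1 kcal = 3085.96 foot-pounds.
74.47 × 3085.96 ≈ 229800 ft·lbf.

229800 foot-pounds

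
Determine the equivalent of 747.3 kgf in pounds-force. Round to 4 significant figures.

1648 lbf

1 kilogram-force = 2.20462 pounds-force.
747.3 × 2.20462 ≈ 1648 lbf.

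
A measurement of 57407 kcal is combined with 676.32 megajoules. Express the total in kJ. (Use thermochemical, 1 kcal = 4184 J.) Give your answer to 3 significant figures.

917000 kilojoules

57407 kcal = 240191 kJ and 676.32 MJ = 676320 kJ.
240191 + 676320 ≈ 917000 kJ.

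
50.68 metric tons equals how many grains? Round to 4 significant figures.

7.821 × 10^8 gr

1 metric ton = 1.54324 × 10^7 grains.
50.68 × 1.54324 × 10^7 ≈ 7.821 × 10^8 gr.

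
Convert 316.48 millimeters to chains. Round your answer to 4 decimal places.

1 millimeter = 4.97097 × 10^-5 chain.
Thus 316.48 × 4.97097 × 10^-5 ≈ 0.0157 chain.

0.0157 chain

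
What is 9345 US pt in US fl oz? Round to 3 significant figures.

150000 US fl oz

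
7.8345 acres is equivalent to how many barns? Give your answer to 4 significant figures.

3.171e+32 barns

1 acre = 4.04686e+31 barn.
Then 7.8345 × 4.04686e+31 ≈ 3.171e+32 barn.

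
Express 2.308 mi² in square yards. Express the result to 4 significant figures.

7.149 × 10^6 square yards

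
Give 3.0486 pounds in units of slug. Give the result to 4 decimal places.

0.0948 slugs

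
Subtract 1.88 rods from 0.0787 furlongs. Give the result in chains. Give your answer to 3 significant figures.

0.317 chain

0.0787 furlong = 0.787000 chain and 1.88 rod = 0.470000 chain.
0.787000 − 0.470000 ≈ 0.317 chain.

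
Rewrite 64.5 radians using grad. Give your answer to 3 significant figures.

4110 gradians

1 radian = 63.6620 grad.
Thus 64.5 × 63.6620 ≈ 4110 grad.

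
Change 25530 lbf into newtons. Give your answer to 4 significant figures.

113600 N

1 pound-force = 4.44822 N.
25530 × 4.44822 ≈ 113600 N.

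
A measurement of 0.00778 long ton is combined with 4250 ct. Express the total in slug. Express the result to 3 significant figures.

0.00778 long ton = 0.541654 slug and 4250 ct = 0.0582435 slug.
0.541654 + 0.0582435 ≈ 0.600 slug.

0.600 slug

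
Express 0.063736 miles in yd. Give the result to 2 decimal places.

1 mile = 1760.00 yd.
0.063736 × 1760.00 ≈ 112.18 yd.

112.18 yards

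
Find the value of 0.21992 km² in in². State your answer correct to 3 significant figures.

3.41e+8 in²

1 square kilometer = 1.55000e+9 square inches.
0.21992 × 1.55000e+9 ≈ 3.41e+8 in².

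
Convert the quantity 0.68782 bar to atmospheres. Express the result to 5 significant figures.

1 bar = 0.986923 atmospheres.
Then 0.68782 × 0.986923 ≈ 0.67883 atm.

0.67883 atm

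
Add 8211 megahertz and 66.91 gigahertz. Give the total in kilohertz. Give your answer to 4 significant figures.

8211 MHz = 8.21100e+6 kHz and 66.91 GHz = 6.69100e+7 kHz.
8.21100e+6 + 6.69100e+7 ≈ 7.512e+7 kHz.

7.512e+7 kilohertz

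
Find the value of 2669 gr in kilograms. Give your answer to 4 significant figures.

0.1729 kilograms

1 grain = 6.47989 × 10^-5 kg.
Thus 2669 × 6.47989 × 10^-5 ≈ 0.1729 kg.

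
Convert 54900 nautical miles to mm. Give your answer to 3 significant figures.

1 nautical mile = 1.85200e+6 mm.
54900 × 1.85200e+6 ≈ 1.02e+11 mm.

1.02e+11 millimeters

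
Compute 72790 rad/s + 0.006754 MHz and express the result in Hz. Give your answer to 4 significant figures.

18340 Hz

72790 rad/s = 11584.9 Hz and 0.006754 MHz = 6754.00 Hz.
11584.9 + 6754.00 ≈ 18340 Hz.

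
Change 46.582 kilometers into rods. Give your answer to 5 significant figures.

9262.3 rod

1 kilometer = 198.839 rod.
Thus 46.582 × 198.839 ≈ 9262.3 rod.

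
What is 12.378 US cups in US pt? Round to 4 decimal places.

6.1890 US pt

1 US cup = 0.500000 US pt.
Then 12.378 × 0.500000 ≈ 6.1890 US pt.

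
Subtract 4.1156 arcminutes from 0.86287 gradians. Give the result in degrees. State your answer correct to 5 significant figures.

0.86287 grad = 0.776583 ° and 4.1156 arcmin = 0.0685933 °.
0.776583 − 0.0685933 ≈ 0.70799 °.

0.70799 °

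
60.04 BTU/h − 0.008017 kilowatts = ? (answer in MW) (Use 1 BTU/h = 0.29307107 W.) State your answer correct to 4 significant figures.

60.04 BTU/h = 1.75960 × 10^-5 MW and 0.008017 kW = 8.01700 × 10^-6 MW.
1.75960 × 10^-5 − 8.01700 × 10^-6 ≈ 9.579 × 10^-6 MW.

9.579 × 10^-6 MW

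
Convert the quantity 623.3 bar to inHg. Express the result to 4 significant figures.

1 bar = 29.5300 inches of mercury.
Thus 623.3 × 29.5300 ≈ 18410 inHg.

18410 inHg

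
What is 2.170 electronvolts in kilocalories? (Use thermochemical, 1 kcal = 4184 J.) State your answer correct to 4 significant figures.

8.310 × 10^-23 kilocalories

1 electronvolt = 3.82929 × 10^-23 kilocalories.
So 2.170 × 3.82929 × 10^-23 ≈ 8.310 × 10^-23 kcal.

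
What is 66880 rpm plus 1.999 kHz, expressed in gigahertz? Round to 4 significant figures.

3.114e-6 GHz

66880 rpm = 1.11467e-6 GHz and 1.999 kHz = 1.99900e-6 GHz.
1.11467e-6 + 1.99900e-6 ≈ 3.114e-6 GHz.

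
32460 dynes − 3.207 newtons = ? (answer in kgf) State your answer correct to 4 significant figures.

32460 dyn = 0.0331000 kgf and 3.207 N = 0.327023 kgf.
0.0331000 − 0.327023 ≈ -0.2939 kgf.

-0.2939 kilograms-force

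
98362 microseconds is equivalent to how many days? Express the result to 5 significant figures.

1.1384e-6 days

1 microsecond = 1.157407e-11 days.
So 98362 × 1.157407e-11 ≈ 1.1384e-6 d.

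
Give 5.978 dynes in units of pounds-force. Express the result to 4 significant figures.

1 dyne = 2.24809 × 10^-6 pounds-force.
So 5.978 × 2.24809 × 10^-6 ≈ 1.344 × 10^-5 lbf.

1.344 × 10^-5 lbf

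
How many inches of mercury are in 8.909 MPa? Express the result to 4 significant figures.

1 MPa = 295.300 inHg.
So 8.909 × 295.300 ≈ 2631 inHg.

2631 inches of mercury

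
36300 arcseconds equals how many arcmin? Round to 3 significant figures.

605 arcminutes

1 arcsecond = 0.0166667 arcmin.
Thus 36300 × 0.0166667 ≈ 605 arcmin.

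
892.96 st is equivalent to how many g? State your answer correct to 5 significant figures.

1 stone = 6350.29 g.
Then 892.96 × 6350.29 ≈ 5.6706 × 10^6 g.

5.6706 × 10^6 grams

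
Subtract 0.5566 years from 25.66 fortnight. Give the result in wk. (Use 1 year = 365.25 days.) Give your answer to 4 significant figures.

25.66 fortnight = 51.3200 wk and 0.5566 yr = 29.0426 wk.
51.3200 − 29.0426 ≈ 22.28 wk.

22.28 wk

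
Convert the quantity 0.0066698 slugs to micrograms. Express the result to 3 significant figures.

9.73 × 10^7 μg

1 slug = 1.45939 × 10^10 μg.
0.0066698 × 1.45939 × 10^10 ≈ 9.73 × 10^7 μg.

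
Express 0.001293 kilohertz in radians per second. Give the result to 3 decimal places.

1 kHz = 6283.19 rad/s.
So 0.001293 × 6283.19 ≈ 8.124 rad/s.

8.124 rad/s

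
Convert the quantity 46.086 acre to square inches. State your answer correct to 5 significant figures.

2.8908e+8 in²

1 acre = 6.27264e+6 in².
So 46.086 × 6.27264e+6 ≈ 2.8908e+8 in².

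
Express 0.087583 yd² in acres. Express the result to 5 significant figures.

1.8096e-5 acre

1 yd² = 0.000206612 acre.
Then 0.087583 × 0.000206612 ≈ 1.8096e-5 acre.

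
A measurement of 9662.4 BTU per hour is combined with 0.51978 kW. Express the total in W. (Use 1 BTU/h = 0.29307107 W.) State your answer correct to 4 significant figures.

9662.4 BTU/h = 2831.77 W and 0.51978 kW = 519.780 W.
2831.77 + 519.780 ≈ 3352 W.

3352 W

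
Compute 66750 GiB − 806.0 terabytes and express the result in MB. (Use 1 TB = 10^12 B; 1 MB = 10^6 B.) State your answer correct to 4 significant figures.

-7.343 × 10^8 MB

66750 GiB = 7.16723 × 10^7 MB and 806.0 TB = 8.06000 × 10^8 MB.
7.16723 × 10^7 − 8.06000 × 10^8 ≈ -7.343 × 10^8 MB.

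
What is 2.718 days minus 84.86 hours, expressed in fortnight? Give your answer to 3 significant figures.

-0.0584 fortnight

2.718 d = 0.194143 fortnight and 84.86 h = 0.252560 fortnight.
0.194143 − 0.252560 ≈ -0.0584 fortnight.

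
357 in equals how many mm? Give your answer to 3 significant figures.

1 inch = 25.4000 mm.
Then 357 × 25.4000 ≈ 9070 mm.

9070 millimeters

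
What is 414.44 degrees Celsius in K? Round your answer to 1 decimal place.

K = °C + 273.15.
Applying the formula gives 687.6 K.

687.6 K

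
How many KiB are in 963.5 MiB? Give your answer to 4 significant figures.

986600 KiB

1 mebibyte = 1024.00 kibibytes.
963.5 × 1024.00 ≈ 986600 KiB.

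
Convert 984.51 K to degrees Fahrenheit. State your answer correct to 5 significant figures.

K = (°F + 459.67) × 5/9.
Applying the formula gives 1312.4 °F.

1312.4 °F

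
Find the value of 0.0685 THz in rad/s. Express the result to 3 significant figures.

4.30e+11 rad/s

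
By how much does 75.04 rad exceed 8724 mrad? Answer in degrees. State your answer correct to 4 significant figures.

3800 °

75.04 rad = 4299.48 ° and 8724 mrad = 499.848 °.
4299.48 − 499.848 ≈ 3800 °.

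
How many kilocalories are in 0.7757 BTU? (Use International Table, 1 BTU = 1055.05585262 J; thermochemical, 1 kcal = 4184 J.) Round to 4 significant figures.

1 BTU = 0.252164 kcal.
0.7757 × 0.252164 ≈ 0.1956 kcal.

0.1956 kcal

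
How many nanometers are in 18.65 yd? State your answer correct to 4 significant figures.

1.705e+10 nm

1 yd = 9.14400e+8 nanometers.
Then 18.65 × 9.14400e+8 ≈ 1.705e+10 nm.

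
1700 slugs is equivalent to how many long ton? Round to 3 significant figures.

24.4 long tons

1 slug = 0.0143634 long ton.
So 1700 × 0.0143634 ≈ 24.4 long ton.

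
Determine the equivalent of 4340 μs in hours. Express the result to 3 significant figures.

1 μs = 2.77778 × 10^-10 hours.
So 4340 × 2.77778 × 10^-10 ≈ 1.21 × 10^-6 h.

1.21 × 10^-6 hours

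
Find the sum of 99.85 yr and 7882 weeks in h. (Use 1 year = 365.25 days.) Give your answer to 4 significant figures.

2.199 × 10^6 hours

99.85 yr = 875285 h and 7882 wk = 1.32418 × 10^6 h.
875285 + 1.32418 × 10^6 ≈ 2.199 × 10^6 h.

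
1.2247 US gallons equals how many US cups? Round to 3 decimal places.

1 US gal = 16.0000 US cup.
So 1.2247 × 16.0000 ≈ 19.595 US cup.

19.595 US cup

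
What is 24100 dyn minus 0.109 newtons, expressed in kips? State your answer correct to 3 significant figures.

2.97e-5 kips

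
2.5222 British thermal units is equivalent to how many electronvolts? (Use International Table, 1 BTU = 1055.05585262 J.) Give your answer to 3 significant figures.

1 British thermal unit = 6.58514e+21 eV.
Thus 2.5222 × 6.58514e+21 ≈ 1.66e+22 eV.

1.66e+22 eV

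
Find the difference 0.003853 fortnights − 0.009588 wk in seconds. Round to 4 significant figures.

0.003853 fortnight = 4660.59 s and 0.009588 wk = 5798.82 s.
4660.59 − 5798.82 ≈ -1138 s.

-1138 seconds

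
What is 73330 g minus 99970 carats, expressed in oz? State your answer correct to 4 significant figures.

1881 oz

73330 g = 2586.64 oz and 99970 ct = 705.268 oz.
2586.64 − 705.268 ≈ 1881 oz.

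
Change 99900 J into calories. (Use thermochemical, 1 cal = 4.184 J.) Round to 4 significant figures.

1 J = 0.239006 cal.
Thus 99900 × 0.239006 ≈ 23880 cal.

23880 calories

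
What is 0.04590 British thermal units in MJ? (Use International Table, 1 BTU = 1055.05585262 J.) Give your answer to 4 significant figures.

4.843e-5 megajoules

1 BTU = 0.00105506 MJ.
So 0.04590 × 0.00105506 ≈ 4.843e-5 MJ.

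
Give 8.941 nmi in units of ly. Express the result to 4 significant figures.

1 nautical mile = 1.95757e-13 light-years.
Then 8.941 × 1.95757e-13 ≈ 1.750e-12 ly.

1.750e-12 ly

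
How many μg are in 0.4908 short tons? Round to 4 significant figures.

4.452 × 10^11 micrograms

1 short ton = 9.07185 × 10^11 micrograms.
0.4908 × 9.07185 × 10^11 ≈ 4.452 × 10^11 μg.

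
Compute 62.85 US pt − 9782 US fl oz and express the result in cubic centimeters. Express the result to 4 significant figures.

62.85 US pt = 29739.1 cm³ and 9782 US fl oz = 289288 cm³.
29739.1 − 289288 ≈ -259500 cm³.

-259500 cubic centimeters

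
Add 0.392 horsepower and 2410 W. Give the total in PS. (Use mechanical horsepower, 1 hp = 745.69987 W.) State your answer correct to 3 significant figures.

0.392 hp = 0.397437 PS and 2410 W = 3.27669 PS.
0.397437 + 3.27669 ≈ 3.67 PS.

3.67 metric horsepower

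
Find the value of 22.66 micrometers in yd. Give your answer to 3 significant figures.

2.48e-5 yd

1 μm = 1.09361e-6 yd.
So 22.66 × 1.09361e-6 ≈ 2.48e-5 yd.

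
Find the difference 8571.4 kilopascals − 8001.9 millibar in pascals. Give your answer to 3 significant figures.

8571.4 kPa = 8.57140 × 10^6 Pa and 8001.9 mbar = 800190 Pa.
8.57140 × 10^6 − 800190 ≈ 7.77 × 10^6 Pa.

7.77 × 10^6 pascals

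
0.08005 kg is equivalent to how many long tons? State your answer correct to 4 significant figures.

7.879e-5 long tons

1 kg = 0.000984207 long ton.
So 0.08005 × 0.000984207 ≈ 7.879e-5 long ton.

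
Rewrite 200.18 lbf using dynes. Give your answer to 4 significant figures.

8.904 × 10^7 dynes

1 lbf = 444822 dyn.
Then 200.18 × 444822 ≈ 8.904 × 10^7 dyn.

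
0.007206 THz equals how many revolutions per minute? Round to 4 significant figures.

4.324e+11 rpm

1 THz = 6.00000e+13 revolutions per minute.
Then 0.007206 × 6.00000e+13 ≈ 4.324e+11 rpm.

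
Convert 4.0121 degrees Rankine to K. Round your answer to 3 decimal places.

°R = K × 9/5.
Applying the formula gives 2.229 K.

2.229 K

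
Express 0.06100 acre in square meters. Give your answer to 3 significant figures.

247 square meters

1 acre = 4046.86 m².
0.06100 × 4046.86 ≈ 247 m².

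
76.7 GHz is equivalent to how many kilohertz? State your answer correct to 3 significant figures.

7.67 × 10^7 kHz

1 gigahertz = 1.00000 × 10^6 kilohertz.
Thus 76.7 × 1.00000 × 10^6 ≈ 7.67 × 10^7 kHz.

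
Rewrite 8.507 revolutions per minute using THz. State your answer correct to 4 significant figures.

1 rpm = 1.66667 × 10^-14 THz.
Then 8.507 × 1.66667 × 10^-14 ≈ 1.418 × 10^-13 THz.

1.418 × 10^-13 THz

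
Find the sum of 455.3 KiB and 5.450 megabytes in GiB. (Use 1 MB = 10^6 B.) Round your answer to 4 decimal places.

0.0055 gibibytes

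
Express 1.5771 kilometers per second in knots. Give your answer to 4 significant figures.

3066 kn

1 kilometer per second = 1943.84 kn.
Then 1.5771 × 1943.84 ≈ 3066 kn.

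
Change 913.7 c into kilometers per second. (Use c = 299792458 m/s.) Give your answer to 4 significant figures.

2.739e+8 km/s

1 speed of light = 299792 km/s.
913.7 × 299792 ≈ 2.739e+8 km/s.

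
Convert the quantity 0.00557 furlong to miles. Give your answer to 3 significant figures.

0.000696 miles

1 furlong = 0.125000 miles.
Thus 0.00557 × 0.125000 ≈ 0.000696 mi.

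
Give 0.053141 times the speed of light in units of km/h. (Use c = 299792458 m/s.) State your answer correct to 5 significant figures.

5.7353e+7 km/h

1 speed of light = 1.079253e+9 km/h.
So 0.053141 × 1.079253e+9 ≈ 5.7353e+7 km/h.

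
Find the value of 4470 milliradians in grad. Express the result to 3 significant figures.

285 grad

1 mrad = 0.0636620 grad.
Thus 4470 × 0.0636620 ≈ 285 grad.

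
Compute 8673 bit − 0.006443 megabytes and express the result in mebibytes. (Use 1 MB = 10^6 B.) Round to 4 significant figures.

-0.005111 MiB

8673 bit = 0.00103390 MiB and 0.006443 MB = 0.00614452 MiB.
0.00103390 − 0.00614452 ≈ -0.005111 MiB.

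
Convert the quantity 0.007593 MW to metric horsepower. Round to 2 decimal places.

10.32 PS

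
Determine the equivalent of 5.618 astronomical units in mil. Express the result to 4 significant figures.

1 astronomical unit = 5.88968e+15 mil.
So 5.618 × 5.88968e+15 ≈ 3.309e+16 mil.

3.309e+16 mils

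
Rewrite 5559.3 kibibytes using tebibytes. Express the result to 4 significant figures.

5.178e-6 TiB

1 kibibyte = 9.31323e-10 tebibytes.
So 5559.3 × 9.31323e-10 ≈ 5.178e-6 TiB.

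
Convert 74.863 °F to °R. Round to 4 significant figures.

°R = °F + 459.67.
Applying the formula gives 534.5 °R.

534.5 °R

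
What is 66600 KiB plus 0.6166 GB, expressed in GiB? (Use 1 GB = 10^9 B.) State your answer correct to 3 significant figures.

0.638 GiB

66600 KiB = 0.0635147 GiB and 0.6166 GB = 0.574253 GiB.
0.0635147 + 0.574253 ≈ 0.638 GiB.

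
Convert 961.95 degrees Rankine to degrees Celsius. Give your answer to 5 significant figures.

261.27 degrees Celsius

°R = (°C + 273.15) × 9/5.
Applying the formula gives 261.27 °C.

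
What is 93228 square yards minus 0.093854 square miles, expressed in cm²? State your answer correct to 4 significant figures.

-1.651e+9 cm²

93228 yd² = 7.79505e+8 cm² and 0.093854 mi² = 2.43081e+9 cm².
7.79505e+8 − 2.43081e+9 ≈ -1.651e+9 cm².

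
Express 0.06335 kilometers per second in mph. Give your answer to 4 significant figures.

1 km/s = 2236.94 mph.
Then 0.06335 × 2236.94 ≈ 141.7 mph.

141.7 mph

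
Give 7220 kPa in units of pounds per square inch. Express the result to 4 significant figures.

1047 psi

1 kilopascal = 0.145038 pounds per square inch.
Thus 7220 × 0.145038 ≈ 1047 psi.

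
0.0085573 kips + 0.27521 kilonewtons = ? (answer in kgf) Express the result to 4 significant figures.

31.95 kgf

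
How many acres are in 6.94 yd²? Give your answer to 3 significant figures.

1 yd² = 0.000206612 acre.
So 6.94 × 0.000206612 ≈ 0.00143 acre.

0.00143 acre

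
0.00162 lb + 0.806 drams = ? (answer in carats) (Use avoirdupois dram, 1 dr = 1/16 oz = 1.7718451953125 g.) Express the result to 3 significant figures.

0.00162 lb = 3.67410 ct and 0.806 dr = 7.14054 ct.
3.67410 + 7.14054 ≈ 10.8 ct.

10.8 ct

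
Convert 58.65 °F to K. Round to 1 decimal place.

288.0 K

K = (°F + 459.67) × 5/9.
Applying the formula gives 288.0 K.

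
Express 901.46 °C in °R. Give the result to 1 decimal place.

2114.3 °R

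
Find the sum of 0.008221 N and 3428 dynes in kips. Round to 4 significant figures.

9.555 × 10^-6 kips

0.008221 N = 1.84815 × 10^-6 kip and 3428 dyn = 7.70645 × 10^-6 kip.
1.84815 × 10^-6 + 7.70645 × 10^-6 ≈ 9.555 × 10^-6 kip.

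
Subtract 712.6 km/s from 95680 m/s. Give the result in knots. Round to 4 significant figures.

-1.199e+6 kn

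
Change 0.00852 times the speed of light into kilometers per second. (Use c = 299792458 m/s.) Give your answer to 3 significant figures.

2550 km/s

1 c = 299792 km/s.
So 0.00852 × 299792 ≈ 2550 km/s.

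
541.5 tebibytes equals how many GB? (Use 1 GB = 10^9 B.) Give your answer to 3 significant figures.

1 tebibyte = 1099.51 gigabytes.
Thus 541.5 × 1099.51 ≈ 595000 GB.

595000 gigabytes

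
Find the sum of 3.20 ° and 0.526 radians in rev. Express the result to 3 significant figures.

3.20 ° = 0.00888889 rev and 0.526 rad = 0.0837155 rev.
0.00888889 + 0.0837155 ≈ 0.0926 rev.

0.0926 revolutions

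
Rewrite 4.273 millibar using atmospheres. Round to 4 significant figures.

0.004217 atm

1 mbar = 0.000986923 atmospheres.
4.273 × 0.000986923 ≈ 0.004217 atm.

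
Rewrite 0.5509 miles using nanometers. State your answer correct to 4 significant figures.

8.866e+11 nanometers

1 mi = 1.60934e+12 nanometers.
Then 0.5509 × 1.60934e+12 ≈ 8.866e+11 nm.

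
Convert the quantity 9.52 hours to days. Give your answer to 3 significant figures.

0.397 days

1 h = 0.0416667 days.
Thus 9.52 × 0.0416667 ≈ 0.397 d.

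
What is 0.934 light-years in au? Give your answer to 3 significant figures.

59100 astronomical units

1 ly = 63241.1 au.
Thus 0.934 × 63241.1 ≈ 59100 au.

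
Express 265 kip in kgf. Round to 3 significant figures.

120000 kgf

1 kip = 453.592 kilograms-force.
Then 265 × 453.592 ≈ 120000 kgf.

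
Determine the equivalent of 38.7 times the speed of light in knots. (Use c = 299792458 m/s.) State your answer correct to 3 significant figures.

1 c = 5.82750 × 10^8 knots.
Then 38.7 × 5.82750 × 10^8 ≈ 2.26 × 10^10 kn.

2.26 × 10^10 knots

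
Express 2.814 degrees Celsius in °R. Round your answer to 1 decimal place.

496.7 degrees Rankine

°R = (°C + 273.15) × 9/5.
Applying the formula gives 496.7 °R.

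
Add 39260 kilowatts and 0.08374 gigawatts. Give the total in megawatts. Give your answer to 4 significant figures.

123.0 MW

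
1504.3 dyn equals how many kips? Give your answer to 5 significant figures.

3.3818e-6 kip

1 dyne = 2.24809e-9 kip.
Then 1504.3 × 2.24809e-9 ≈ 3.3818e-6 kip.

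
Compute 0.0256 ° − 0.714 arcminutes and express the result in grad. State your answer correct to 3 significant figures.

0.0256 ° = 0.0284444 grad and 0.714 arcmin = 0.0132222 grad.
0.0284444 − 0.0132222 ≈ 0.0152 grad.

0.0152 grad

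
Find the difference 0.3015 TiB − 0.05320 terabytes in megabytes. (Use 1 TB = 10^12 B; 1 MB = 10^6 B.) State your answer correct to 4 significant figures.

278300 megabytes

0.3015 TiB = 331503 MB and 0.05320 TB = 53200.0 MB.
331503 − 53200.0 ≈ 278300 MB.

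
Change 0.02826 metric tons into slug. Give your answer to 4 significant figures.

1.936 slug

1 metric ton = 68.5218 slug.
Then 0.02826 × 68.5218 ≈ 1.936 slug.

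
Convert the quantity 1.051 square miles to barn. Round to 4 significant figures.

1 square mile = 2.58999 × 10^34 barn.
1.051 × 2.58999 × 10^34 ≈ 2.722 × 10^34 barn.

2.722 × 10^34 barns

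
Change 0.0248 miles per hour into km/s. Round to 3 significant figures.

1.11 × 10^-5 km/s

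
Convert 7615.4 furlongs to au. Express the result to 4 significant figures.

1 furlong = 1.34473e-9 astronomical units.
Then 7615.4 × 1.34473e-9 ≈ 1.024e-5 au.

1.024e-5 astronomical units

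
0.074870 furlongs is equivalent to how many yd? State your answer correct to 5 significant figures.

16.471 yd

1 furlong = 220.000 yards.
So 0.074870 × 220.000 ≈ 16.471 yd.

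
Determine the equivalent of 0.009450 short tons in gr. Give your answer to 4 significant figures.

132300 gr

1 short ton = 1.40000e+7 gr.
Thus 0.009450 × 1.40000e+7 ≈ 132300 gr.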